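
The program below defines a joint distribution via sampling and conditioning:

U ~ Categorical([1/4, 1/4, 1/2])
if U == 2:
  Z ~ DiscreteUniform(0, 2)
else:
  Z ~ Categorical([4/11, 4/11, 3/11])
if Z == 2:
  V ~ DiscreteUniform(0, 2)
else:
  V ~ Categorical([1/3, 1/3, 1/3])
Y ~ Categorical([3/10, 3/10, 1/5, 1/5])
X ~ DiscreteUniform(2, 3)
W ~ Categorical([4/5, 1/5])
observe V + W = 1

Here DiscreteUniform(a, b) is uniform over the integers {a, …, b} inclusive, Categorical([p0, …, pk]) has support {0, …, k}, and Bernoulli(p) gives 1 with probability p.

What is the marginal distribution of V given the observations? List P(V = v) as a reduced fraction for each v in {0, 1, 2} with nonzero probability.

Enumerate traces; 144 have nonzero weight after conditioning:
  (U=0, Z=0, V=0, Y=0, X=2, W=1) weight 1/1100
  (U=0, Z=0, V=0, Y=0, X=3, W=1) weight 1/1100
  (U=0, Z=0, V=0, Y=1, X=2, W=1) weight 1/1100
  (U=0, Z=0, V=0, Y=1, X=3, W=1) weight 1/1100
  (U=0, Z=0, V=0, Y=2, X=2, W=1) weight 1/1650
  (U=0, Z=0, V=0, Y=2, X=3, W=1) weight 1/1650
  (U=0, Z=0, V=0, Y=3, X=2, W=1) weight 1/1650
  (U=0, Z=0, V=0, Y=3, X=3, W=1) weight 1/1650
  (U=0, Z=0, V=1, Y=0, X=2, W=0) weight 1/275
  … 135 more
Group by V:
  weight(V=0) = 1/15
  weight(V=1) = 4/15
Total weight = 1/15 + 4/15 = 1/3
P(V=0 | obs) = 1/15 / 1/3 = 1/5
P(V=1 | obs) = 4/15 / 1/3 = 4/5

P(V=0) = 1/5, P(V=1) = 4/5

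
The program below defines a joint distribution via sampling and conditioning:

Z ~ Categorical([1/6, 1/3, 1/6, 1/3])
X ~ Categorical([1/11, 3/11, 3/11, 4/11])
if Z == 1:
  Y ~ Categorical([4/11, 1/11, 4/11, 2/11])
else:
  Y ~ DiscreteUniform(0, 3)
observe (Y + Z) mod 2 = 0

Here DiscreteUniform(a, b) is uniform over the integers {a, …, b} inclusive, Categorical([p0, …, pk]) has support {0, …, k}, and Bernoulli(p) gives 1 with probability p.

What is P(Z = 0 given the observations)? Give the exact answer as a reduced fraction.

P(Z = 0 | obs) = 11/56

Enumerate traces; 32 have nonzero weight after conditioning:
  (Z=0, X=0, Y=0) weight 1/264
  (Z=0, X=0, Y=2) weight 1/264
  (Z=0, X=1, Y=0) weight 1/88
  (Z=0, X=1, Y=2) weight 1/88
  (Z=0, X=2, Y=0) weight 1/88
  (Z=0, X=2, Y=2) weight 1/88
  (Z=0, X=3, Y=0) weight 1/66
  (Z=0, X=3, Y=2) weight 1/66
  (Z=1, X=0, Y=1) weight 1/363
  (Z=2, X=0, Y=0) weight 1/264
  … 22 more
Group by Z:
  weight(Z=0) = 1/12
  weight(Z=1) = 1/11
  weight(Z=2) = 1/12
  weight(Z=3) = 1/6
Total weight = 1/12 + 1/11 + 1/12 + 1/6 = 14/33
P(Z=0 | obs) = 1/12 / 14/33 = 11/56
P(Z=1 | obs) = 1/11 / 14/33 = 3/14
P(Z=2 | obs) = 1/12 / 14/33 = 11/56
P(Z=3 | obs) = 1/6 / 14/33 = 11/28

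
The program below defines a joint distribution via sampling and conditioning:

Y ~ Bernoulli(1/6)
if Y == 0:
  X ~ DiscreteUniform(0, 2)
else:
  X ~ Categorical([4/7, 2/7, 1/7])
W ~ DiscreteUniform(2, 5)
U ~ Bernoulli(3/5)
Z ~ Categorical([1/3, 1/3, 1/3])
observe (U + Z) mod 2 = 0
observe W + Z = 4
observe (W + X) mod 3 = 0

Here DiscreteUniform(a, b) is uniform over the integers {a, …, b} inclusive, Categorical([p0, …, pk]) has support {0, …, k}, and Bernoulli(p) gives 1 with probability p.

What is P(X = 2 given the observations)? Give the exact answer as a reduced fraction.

P(X = 2 | obs) = 76/299

Enumerate traces; 6 have nonzero weight after conditioning:
  (Y=0, X=0, W=3, U=1, Z=1) weight 1/72
  (Y=0, X=1, W=2, U=0, Z=2) weight 1/108
  (Y=0, X=2, W=4, U=0, Z=0) weight 1/108
  (Y=1, X=0, W=3, U=1, Z=1) weight 1/210
  (Y=1, X=1, W=2, U=0, Z=2) weight 1/630
  (Y=1, X=2, W=4, U=0, Z=0) weight 1/1260
Group by X:
  weight(X=0) = 47/2520
  weight(X=1) = 41/3780
  weight(X=2) = 19/1890
Total weight = 47/2520 + 41/3780 + 19/1890 = 299/7560
P(X=0 | obs) = 47/2520 / 299/7560 = 141/299
P(X=1 | obs) = 41/3780 / 299/7560 = 82/299
P(X=2 | obs) = 19/1890 / 299/7560 = 76/299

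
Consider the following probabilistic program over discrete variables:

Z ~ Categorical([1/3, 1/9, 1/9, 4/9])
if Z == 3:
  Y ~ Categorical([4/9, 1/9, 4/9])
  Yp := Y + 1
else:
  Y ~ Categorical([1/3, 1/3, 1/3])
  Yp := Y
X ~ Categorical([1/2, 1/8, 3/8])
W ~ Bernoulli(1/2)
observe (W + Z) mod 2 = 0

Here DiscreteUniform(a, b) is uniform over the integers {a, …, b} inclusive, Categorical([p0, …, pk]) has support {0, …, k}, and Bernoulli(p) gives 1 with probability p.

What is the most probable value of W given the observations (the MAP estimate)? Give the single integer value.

Enumerate traces; 36 have nonzero weight after conditioning:
  (Z=0, Y=0, X=0, W=0) weight 1/36
  (Z=0, Y=0, X=1, W=0) weight 1/144
  (Z=0, Y=0, X=2, W=0) weight 1/48
  (Z=0, Y=1, X=0, W=0) weight 1/36
  (Z=0, Y=1, X=1, W=0) weight 1/144
  (Z=0, Y=1, X=2, W=0) weight 1/48
  (Z=0, Y=2, X=0, W=0) weight 1/36
  (Z=0, Y=2, X=1, W=0) weight 1/144
  (Z=1, Y=0, X=0, W=1) weight 1/108
  … 27 more
Group by W:
  weight(W=0) = 2/9
  weight(W=1) = 5/18
Total weight = 2/9 + 5/18 = 1/2
P(W=0 | obs) = 2/9 / 1/2 = 4/9
P(W=1 | obs) = 5/18 / 1/2 = 5/9
argmax = 1

argmax_v P(W = v | obs) = 1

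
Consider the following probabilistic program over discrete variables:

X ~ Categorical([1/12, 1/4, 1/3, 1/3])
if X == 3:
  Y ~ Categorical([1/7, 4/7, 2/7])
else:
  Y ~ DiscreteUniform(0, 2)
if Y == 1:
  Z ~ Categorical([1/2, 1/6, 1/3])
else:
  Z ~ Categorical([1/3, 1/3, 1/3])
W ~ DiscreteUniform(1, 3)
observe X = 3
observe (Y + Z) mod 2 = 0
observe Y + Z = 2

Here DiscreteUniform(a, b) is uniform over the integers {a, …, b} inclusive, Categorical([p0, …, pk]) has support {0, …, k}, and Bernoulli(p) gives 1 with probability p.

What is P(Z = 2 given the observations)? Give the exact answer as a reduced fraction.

Enumerate traces; 9 have nonzero weight after conditioning:
  (X=3, Y=0, Z=2, W=1) weight 1/189
  (X=3, Y=0, Z=2, W=2) weight 1/189
  (X=3, Y=0, Z=2, W=3) weight 1/189
  (X=3, Y=1, Z=1, W=1) weight 2/189
  (X=3, Y=1, Z=1, W=2) weight 2/189
  (X=3, Y=1, Z=1, W=3) weight 2/189
  (X=3, Y=2, Z=0, W=1) weight 2/189
  (X=3, Y=2, Z=0, W=2) weight 2/189
  … 1 more
Group by Z:
  weight(Z=0) = 2/63
  weight(Z=1) = 2/63
  weight(Z=2) = 1/63
Total weight = 2/63 + 2/63 + 1/63 = 5/63
P(Z=0 | obs) = 2/63 / 5/63 = 2/5
P(Z=1 | obs) = 2/63 / 5/63 = 2/5
P(Z=2 | obs) = 1/63 / 5/63 = 1/5

P(Z = 2 | obs) = 1/5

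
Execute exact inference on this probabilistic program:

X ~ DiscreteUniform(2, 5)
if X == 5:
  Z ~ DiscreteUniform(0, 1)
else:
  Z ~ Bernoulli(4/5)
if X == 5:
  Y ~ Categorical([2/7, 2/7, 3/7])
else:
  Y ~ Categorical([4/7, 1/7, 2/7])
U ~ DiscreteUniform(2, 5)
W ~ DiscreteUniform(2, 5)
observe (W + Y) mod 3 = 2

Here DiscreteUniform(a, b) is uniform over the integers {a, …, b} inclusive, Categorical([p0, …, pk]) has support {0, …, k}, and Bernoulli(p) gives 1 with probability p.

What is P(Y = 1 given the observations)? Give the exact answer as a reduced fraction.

Enumerate traces; 128 have nonzero weight after conditioning:
  (X=2, Z=0, Y=0, U=2, W=2) weight 1/560
  (X=2, Z=0, Y=0, U=2, W=5) weight 1/560
  (X=2, Z=0, Y=0, U=3, W=2) weight 1/560
  (X=2, Z=0, Y=0, U=3, W=5) weight 1/560
  (X=2, Z=0, Y=0, U=4, W=2) weight 1/560
  (X=2, Z=0, Y=0, U=4, W=5) weight 1/560
  (X=2, Z=0, Y=0, U=5, W=2) weight 1/560
  (X=2, Z=0, Y=0, U=5, W=5) weight 1/560
  (X=2, Z=0, Y=1, U=2, W=4) weight 1/2240
  (X=2, Z=0, Y=2, U=2, W=3) weight 1/1120
  … 118 more
Group by Y:
  weight(Y=0) = 1/4
  weight(Y=1) = 5/112
  weight(Y=2) = 9/112
Total weight = 1/4 + 5/112 + 9/112 = 3/8
P(Y=0 | obs) = 1/4 / 3/8 = 2/3
P(Y=1 | obs) = 5/112 / 3/8 = 5/42
P(Y=2 | obs) = 9/112 / 3/8 = 3/14

P(Y = 1 | obs) = 5/42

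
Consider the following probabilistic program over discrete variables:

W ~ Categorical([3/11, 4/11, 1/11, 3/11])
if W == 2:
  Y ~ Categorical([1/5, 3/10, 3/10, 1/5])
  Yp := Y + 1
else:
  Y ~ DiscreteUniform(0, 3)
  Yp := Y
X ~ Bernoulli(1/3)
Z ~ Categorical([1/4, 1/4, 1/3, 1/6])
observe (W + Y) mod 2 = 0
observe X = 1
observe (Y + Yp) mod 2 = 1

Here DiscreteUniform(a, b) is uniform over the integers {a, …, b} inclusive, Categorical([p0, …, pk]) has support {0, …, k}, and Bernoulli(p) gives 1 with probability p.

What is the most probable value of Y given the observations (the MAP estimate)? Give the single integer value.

Enumerate traces; 8 have nonzero weight after conditioning:
  (W=2, Y=0, X=1, Z=0) weight 1/660
  (W=2, Y=0, X=1, Z=1) weight 1/660
  (W=2, Y=0, X=1, Z=2) weight 1/495
  (W=2, Y=0, X=1, Z=3) weight 1/990
  (W=2, Y=2, X=1, Z=0) weight 1/440
  (W=2, Y=2, X=1, Z=1) weight 1/440
  (W=2, Y=2, X=1, Z=2) weight 1/330
  (W=2, Y=2, X=1, Z=3) weight 1/660
Group by Y:
  weight(Y=0) = 1/165
  weight(Y=2) = 1/110
Total weight = 1/165 + 1/110 = 1/66
P(Y=0 | obs) = 1/165 / 1/66 = 2/5
P(Y=2 | obs) = 1/110 / 1/66 = 3/5
argmax = 2

argmax_v P(Y = v | obs) = 2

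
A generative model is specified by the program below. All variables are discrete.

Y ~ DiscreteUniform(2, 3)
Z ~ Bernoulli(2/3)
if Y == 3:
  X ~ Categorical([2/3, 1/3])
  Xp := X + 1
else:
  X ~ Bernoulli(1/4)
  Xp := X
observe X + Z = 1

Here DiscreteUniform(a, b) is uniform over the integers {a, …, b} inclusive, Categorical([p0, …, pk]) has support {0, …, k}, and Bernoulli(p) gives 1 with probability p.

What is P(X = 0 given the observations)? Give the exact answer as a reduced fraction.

P(X = 0 | obs) = 34/41

Enumerate traces; 4 have nonzero weight after conditioning:
  (Y=2, Z=0, X=1) weight 1/24
  (Y=2, Z=1, X=0) weight 1/4
  (Y=3, Z=0, X=1) weight 1/18
  (Y=3, Z=1, X=0) weight 2/9
Group by X:
  weight(X=0) = 17/36
  weight(X=1) = 7/72
Total weight = 17/36 + 7/72 = 41/72
P(X=0 | obs) = 17/36 / 41/72 = 34/41
P(X=1 | obs) = 7/72 / 41/72 = 7/41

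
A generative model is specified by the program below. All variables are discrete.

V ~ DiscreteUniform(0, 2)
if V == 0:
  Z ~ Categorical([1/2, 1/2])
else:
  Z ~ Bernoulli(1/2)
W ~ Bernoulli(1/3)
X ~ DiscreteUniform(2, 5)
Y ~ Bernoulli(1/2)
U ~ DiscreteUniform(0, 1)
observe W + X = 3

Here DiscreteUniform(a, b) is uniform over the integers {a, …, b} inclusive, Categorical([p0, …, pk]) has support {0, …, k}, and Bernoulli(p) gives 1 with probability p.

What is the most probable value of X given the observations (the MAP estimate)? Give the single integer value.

argmax_v P(X = v | obs) = 3

Enumerate traces; 48 have nonzero weight after conditioning:
  (V=0, Z=0, W=0, X=3, Y=0, U=0) weight 1/144
  (V=0, Z=0, W=0, X=3, Y=0, U=1) weight 1/144
  (V=0, Z=0, W=0, X=3, Y=1, U=0) weight 1/144
  (V=0, Z=0, W=0, X=3, Y=1, U=1) weight 1/144
  (V=0, Z=0, W=1, X=2, Y=0, U=0) weight 1/288
  (V=0, Z=0, W=1, X=2, Y=0, U=1) weight 1/288
  (V=0, Z=0, W=1, X=2, Y=1, U=0) weight 1/288
  (V=0, Z=0, W=1, X=2, Y=1, U=1) weight 1/288
  … 40 more
Group by X:
  weight(X=2) = 1/12
  weight(X=3) = 1/6
Total weight = 1/12 + 1/6 = 1/4
P(X=2 | obs) = 1/12 / 1/4 = 1/3
P(X=3 | obs) = 1/6 / 1/4 = 2/3
argmax = 3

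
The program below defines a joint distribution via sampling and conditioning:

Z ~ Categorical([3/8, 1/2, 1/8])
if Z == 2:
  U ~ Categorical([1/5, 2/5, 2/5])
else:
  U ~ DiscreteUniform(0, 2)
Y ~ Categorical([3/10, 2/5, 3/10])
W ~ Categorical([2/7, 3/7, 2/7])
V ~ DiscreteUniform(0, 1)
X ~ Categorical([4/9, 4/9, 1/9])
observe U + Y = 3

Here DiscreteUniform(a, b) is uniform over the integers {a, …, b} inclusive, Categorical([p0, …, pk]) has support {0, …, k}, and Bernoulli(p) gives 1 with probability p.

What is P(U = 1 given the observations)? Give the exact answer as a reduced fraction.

P(U = 1 | obs) = 3/7

Enumerate traces; 108 have nonzero weight after conditioning:
  (Z=0, U=1, Y=2, W=0, V=0, X=0) weight 1/420
  (Z=0, U=1, Y=2, W=0, V=0, X=1) weight 1/420
  (Z=0, U=1, Y=2, W=0, V=0, X=2) weight 1/1680
  (Z=0, U=1, Y=2, W=0, V=1, X=0) weight 1/420
  (Z=0, U=1, Y=2, W=0, V=1, X=1) weight 1/420
  (Z=0, U=1, Y=2, W=0, V=1, X=2) weight 1/1680
  (Z=0, U=1, Y=2, W=1, V=0, X=0) weight 1/280
  (Z=0, U=1, Y=2, W=1, V=0, X=1) weight 1/280
  (Z=0, U=2, Y=1, W=0, V=0, X=0) weight 1/315
  … 99 more
Group by U:
  weight(U=1) = 41/400
  weight(U=2) = 41/300
Total weight = 41/400 + 41/300 = 287/1200
P(U=1 | obs) = 41/400 / 287/1200 = 3/7
P(U=2 | obs) = 41/300 / 287/1200 = 4/7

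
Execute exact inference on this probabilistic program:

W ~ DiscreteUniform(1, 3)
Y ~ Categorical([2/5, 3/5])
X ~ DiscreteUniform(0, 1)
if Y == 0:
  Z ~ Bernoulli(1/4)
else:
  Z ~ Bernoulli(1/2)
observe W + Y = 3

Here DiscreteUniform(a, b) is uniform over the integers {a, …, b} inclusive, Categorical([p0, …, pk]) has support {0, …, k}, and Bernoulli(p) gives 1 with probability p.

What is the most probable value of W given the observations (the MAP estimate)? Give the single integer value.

argmax_v P(W = v | obs) = 2

Enumerate traces; 8 have nonzero weight after conditioning:
  (W=2, Y=1, X=0, Z=0) weight 1/20
  (W=2, Y=1, X=0, Z=1) weight 1/20
  (W=2, Y=1, X=1, Z=0) weight 1/20
  (W=2, Y=1, X=1, Z=1) weight 1/20
  (W=3, Y=0, X=0, Z=0) weight 1/20
  (W=3, Y=0, X=0, Z=1) weight 1/60
  (W=3, Y=0, X=1, Z=0) weight 1/20
  (W=3, Y=0, X=1, Z=1) weight 1/60
Group by W:
  weight(W=2) = 1/5
  weight(W=3) = 2/15
Total weight = 1/5 + 2/15 = 1/3
P(W=2 | obs) = 1/5 / 1/3 = 3/5
P(W=3 | obs) = 2/15 / 1/3 = 2/5
argmax = 2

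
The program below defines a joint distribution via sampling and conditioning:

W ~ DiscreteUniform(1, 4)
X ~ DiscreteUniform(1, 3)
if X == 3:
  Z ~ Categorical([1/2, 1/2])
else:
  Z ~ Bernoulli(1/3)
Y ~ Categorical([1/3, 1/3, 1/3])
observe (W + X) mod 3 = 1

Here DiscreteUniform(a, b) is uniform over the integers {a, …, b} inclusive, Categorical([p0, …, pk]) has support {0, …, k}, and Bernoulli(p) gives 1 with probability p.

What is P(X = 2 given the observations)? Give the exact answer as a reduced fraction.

Enumerate traces; 24 have nonzero weight after conditioning:
  (W=1, X=3, Z=0, Y=0) weight 1/72
  (W=1, X=3, Z=0, Y=1) weight 1/72
  (W=1, X=3, Z=0, Y=2) weight 1/72
  (W=1, X=3, Z=1, Y=0) weight 1/72
  (W=1, X=3, Z=1, Y=1) weight 1/72
  (W=1, X=3, Z=1, Y=2) weight 1/72
  (W=2, X=2, Z=0, Y=0) weight 1/54
  (W=2, X=2, Z=0, Y=1) weight 1/54
  (W=3, X=1, Z=0, Y=0) weight 1/54
  … 15 more
Group by X:
  weight(X=1) = 1/12
  weight(X=2) = 1/12
  weight(X=3) = 1/6
Total weight = 1/12 + 1/12 + 1/6 = 1/3
P(X=1 | obs) = 1/12 / 1/3 = 1/4
P(X=2 | obs) = 1/12 / 1/3 = 1/4
P(X=3 | obs) = 1/6 / 1/3 = 1/2

P(X = 2 | obs) = 1/4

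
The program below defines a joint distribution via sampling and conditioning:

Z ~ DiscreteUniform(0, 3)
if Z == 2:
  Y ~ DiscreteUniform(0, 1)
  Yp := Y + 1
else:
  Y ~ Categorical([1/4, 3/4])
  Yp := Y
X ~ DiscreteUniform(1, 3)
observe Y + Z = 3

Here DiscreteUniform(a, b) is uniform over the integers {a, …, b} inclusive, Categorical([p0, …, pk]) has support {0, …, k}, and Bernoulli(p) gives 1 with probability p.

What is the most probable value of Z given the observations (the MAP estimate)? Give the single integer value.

Enumerate traces; 6 have nonzero weight after conditioning:
  (Z=2, Y=1, X=1) weight 1/24
  (Z=2, Y=1, X=2) weight 1/24
  (Z=2, Y=1, X=3) weight 1/24
  (Z=3, Y=0, X=1) weight 1/48
  (Z=3, Y=0, X=2) weight 1/48
  (Z=3, Y=0, X=3) weight 1/48
Group by Z:
  weight(Z=2) = 1/8
  weight(Z=3) = 1/16
Total weight = 1/8 + 1/16 = 3/16
P(Z=2 | obs) = 1/8 / 3/16 = 2/3
P(Z=3 | obs) = 1/16 / 3/16 = 1/3
argmax = 2

argmax_v P(Z = v | obs) = 2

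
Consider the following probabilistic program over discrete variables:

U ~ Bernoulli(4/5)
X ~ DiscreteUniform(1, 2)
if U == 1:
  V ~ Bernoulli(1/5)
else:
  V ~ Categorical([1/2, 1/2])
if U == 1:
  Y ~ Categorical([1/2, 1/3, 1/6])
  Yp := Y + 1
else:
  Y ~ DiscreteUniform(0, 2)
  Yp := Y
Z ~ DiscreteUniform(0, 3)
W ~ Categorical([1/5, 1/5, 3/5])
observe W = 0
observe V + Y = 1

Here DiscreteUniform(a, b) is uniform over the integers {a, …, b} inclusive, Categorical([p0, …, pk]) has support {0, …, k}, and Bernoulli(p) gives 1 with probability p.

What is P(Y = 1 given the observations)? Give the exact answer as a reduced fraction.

P(Y = 1 | obs) = 37/54

Enumerate traces; 32 have nonzero weight after conditioning:
  (U=0, X=1, V=0, Y=1, Z=0, W=0) weight 1/1200
  (U=0, X=1, V=0, Y=1, Z=1, W=0) weight 1/1200
  (U=0, X=1, V=0, Y=1, Z=2, W=0) weight 1/1200
  (U=0, X=1, V=0, Y=1, Z=3, W=0) weight 1/1200
  (U=0, X=1, V=1, Y=0, Z=0, W=0) weight 1/1200
  (U=0, X=1, V=1, Y=0, Z=1, W=0) weight 1/1200
  (U=0, X=1, V=1, Y=0, Z=2, W=0) weight 1/1200
  (U=0, X=1, V=1, Y=0, Z=3, W=0) weight 1/1200
  … 24 more
Group by Y:
  weight(Y=0) = 17/750
  weight(Y=1) = 37/750
Total weight = 17/750 + 37/750 = 9/125
P(Y=0 | obs) = 17/750 / 9/125 = 17/54
P(Y=1 | obs) = 37/750 / 9/125 = 37/54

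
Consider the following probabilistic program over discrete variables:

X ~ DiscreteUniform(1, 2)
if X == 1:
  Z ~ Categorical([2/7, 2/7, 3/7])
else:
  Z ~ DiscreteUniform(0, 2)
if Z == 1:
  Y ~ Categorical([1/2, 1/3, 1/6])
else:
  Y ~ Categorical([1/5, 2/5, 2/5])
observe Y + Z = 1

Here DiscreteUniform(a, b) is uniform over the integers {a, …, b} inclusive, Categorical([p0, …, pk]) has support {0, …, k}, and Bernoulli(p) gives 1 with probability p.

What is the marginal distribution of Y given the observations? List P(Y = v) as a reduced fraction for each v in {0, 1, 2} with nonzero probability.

P(Y=0) = 5/9, P(Y=1) = 4/9

Enumerate traces; 4 have nonzero weight after conditioning:
  (X=1, Z=0, Y=1) weight 2/35
  (X=1, Z=1, Y=0) weight 1/14
  (X=2, Z=0, Y=1) weight 1/15
  (X=2, Z=1, Y=0) weight 1/12
Group by Y:
  weight(Y=0) = 13/84
  weight(Y=1) = 13/105
Total weight = 13/84 + 13/105 = 39/140
P(Y=0 | obs) = 13/84 / 39/140 = 5/9
P(Y=1 | obs) = 13/105 / 39/140 = 4/9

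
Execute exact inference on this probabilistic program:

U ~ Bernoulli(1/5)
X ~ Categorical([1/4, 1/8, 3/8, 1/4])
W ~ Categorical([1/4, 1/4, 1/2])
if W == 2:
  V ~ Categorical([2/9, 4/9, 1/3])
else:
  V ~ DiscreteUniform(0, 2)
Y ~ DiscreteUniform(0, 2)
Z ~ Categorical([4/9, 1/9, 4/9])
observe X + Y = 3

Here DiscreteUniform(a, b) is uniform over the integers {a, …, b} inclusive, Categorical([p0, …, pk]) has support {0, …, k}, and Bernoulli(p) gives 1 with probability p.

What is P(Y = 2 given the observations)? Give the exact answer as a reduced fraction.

P(Y = 2 | obs) = 1/6

Enumerate traces; 162 have nonzero weight after conditioning:
  (U=0, X=1, W=0, V=0, Y=2, Z=0) weight 1/810
  (U=0, X=1, W=0, V=0, Y=2, Z=1) weight 1/3240
  (U=0, X=1, W=0, V=0, Y=2, Z=2) weight 1/810
  (U=0, X=1, W=0, V=1, Y=2, Z=0) weight 1/810
  (U=0, X=1, W=0, V=1, Y=2, Z=1) weight 1/3240
  (U=0, X=1, W=0, V=1, Y=2, Z=2) weight 1/810
  (U=0, X=1, W=0, V=2, Y=2, Z=0) weight 1/810
  (U=0, X=1, W=0, V=2, Y=2, Z=1) weight 1/3240
  (U=0, X=2, W=0, V=0, Y=1, Z=0) weight 1/270
  (U=0, X=3, W=0, V=0, Y=0, Z=0) weight 1/405
  … 152 more
Group by Y:
  weight(Y=0) = 1/12
  weight(Y=1) = 1/8
  weight(Y=2) = 1/24
Total weight = 1/12 + 1/8 + 1/24 = 1/4
P(Y=0 | obs) = 1/12 / 1/4 = 1/3
P(Y=1 | obs) = 1/8 / 1/4 = 1/2
P(Y=2 | obs) = 1/24 / 1/4 = 1/6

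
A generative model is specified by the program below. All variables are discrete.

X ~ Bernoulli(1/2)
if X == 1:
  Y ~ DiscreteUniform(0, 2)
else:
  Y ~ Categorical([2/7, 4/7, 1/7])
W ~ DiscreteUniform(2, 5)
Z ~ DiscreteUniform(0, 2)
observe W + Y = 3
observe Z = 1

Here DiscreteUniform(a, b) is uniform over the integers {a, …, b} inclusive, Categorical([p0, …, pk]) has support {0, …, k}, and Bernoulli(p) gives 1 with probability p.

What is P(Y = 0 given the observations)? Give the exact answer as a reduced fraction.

P(Y = 0 | obs) = 13/32

Enumerate traces; 4 have nonzero weight after conditioning:
  (X=0, Y=0, W=3, Z=1) weight 1/84
  (X=0, Y=1, W=2, Z=1) weight 1/42
  (X=1, Y=0, W=3, Z=1) weight 1/72
  (X=1, Y=1, W=2, Z=1) weight 1/72
Group by Y:
  weight(Y=0) = 13/504
  weight(Y=1) = 19/504
Total weight = 13/504 + 19/504 = 4/63
P(Y=0 | obs) = 13/504 / 4/63 = 13/32
P(Y=1 | obs) = 19/504 / 4/63 = 19/32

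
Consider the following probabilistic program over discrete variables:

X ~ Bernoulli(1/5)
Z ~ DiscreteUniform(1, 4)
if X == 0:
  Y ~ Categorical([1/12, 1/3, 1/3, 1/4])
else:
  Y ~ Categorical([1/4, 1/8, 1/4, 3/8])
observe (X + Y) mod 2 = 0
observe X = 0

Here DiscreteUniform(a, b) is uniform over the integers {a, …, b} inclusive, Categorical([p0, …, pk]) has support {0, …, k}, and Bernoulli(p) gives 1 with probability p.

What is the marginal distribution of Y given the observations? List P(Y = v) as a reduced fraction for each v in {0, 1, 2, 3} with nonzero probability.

Enumerate traces; 8 have nonzero weight after conditioning:
  (X=0, Z=1, Y=0) weight 1/60
  (X=0, Z=1, Y=2) weight 1/15
  (X=0, Z=2, Y=0) weight 1/60
  (X=0, Z=2, Y=2) weight 1/15
  (X=0, Z=3, Y=0) weight 1/60
  (X=0, Z=3, Y=2) weight 1/15
  (X=0, Z=4, Y=0) weight 1/60
  (X=0, Z=4, Y=2) weight 1/15
Group by Y:
  weight(Y=0) = 1/15
  weight(Y=2) = 4/15
Total weight = 1/15 + 4/15 = 1/3
P(Y=0 | obs) = 1/15 / 1/3 = 1/5
P(Y=2 | obs) = 4/15 / 1/3 = 4/5

P(Y=0) = 1/5, P(Y=2) = 4/5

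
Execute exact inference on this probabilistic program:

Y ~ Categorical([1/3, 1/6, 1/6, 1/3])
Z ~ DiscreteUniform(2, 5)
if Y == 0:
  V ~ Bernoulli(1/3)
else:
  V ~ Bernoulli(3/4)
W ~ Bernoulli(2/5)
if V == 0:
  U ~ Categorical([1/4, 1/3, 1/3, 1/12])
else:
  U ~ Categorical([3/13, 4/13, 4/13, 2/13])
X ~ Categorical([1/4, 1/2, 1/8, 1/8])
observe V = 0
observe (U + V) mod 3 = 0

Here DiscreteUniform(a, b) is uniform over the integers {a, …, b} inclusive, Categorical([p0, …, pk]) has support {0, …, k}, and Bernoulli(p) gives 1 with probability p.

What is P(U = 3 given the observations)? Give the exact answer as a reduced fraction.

Enumerate traces; 256 have nonzero weight after conditioning:
  (Y=0, Z=2, V=0, W=0, U=0, X=0) weight 1/480
  (Y=0, Z=2, V=0, W=0, U=0, X=1) weight 1/240
  (Y=0, Z=2, V=0, W=0, U=0, X=2) weight 1/960
  (Y=0, Z=2, V=0, W=0, U=0, X=3) weight 1/960
  (Y=0, Z=2, V=0, W=0, U=3, X=0) weight 1/1440
  (Y=0, Z=2, V=0, W=0, U=3, X=1) weight 1/720
  (Y=0, Z=2, V=0, W=0, U=3, X=2) weight 1/2880
  (Y=0, Z=2, V=0, W=0, U=3, X=3) weight 1/2880
  … 248 more
Group by U:
  weight(U=0) = 7/72
  weight(U=3) = 7/216
Total weight = 7/72 + 7/216 = 7/54
P(U=0 | obs) = 7/72 / 7/54 = 3/4
P(U=3 | obs) = 7/216 / 7/54 = 1/4

P(U = 3 | obs) = 1/4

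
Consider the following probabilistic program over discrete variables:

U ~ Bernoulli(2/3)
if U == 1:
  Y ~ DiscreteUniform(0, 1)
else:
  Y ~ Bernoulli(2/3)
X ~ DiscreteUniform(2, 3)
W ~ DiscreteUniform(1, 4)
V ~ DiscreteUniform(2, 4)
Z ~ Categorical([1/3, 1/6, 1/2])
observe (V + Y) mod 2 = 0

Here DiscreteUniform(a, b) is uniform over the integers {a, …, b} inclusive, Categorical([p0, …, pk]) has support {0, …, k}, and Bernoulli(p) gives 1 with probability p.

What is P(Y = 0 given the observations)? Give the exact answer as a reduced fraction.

P(Y = 0 | obs) = 8/13

Enumerate traces; 144 have nonzero weight after conditioning:
  (U=0, Y=0, X=2, W=1, V=2, Z=0) weight 1/648
  (U=0, Y=0, X=2, W=1, V=2, Z=1) weight 1/1296
  (U=0, Y=0, X=2, W=1, V=2, Z=2) weight 1/432
  (U=0, Y=0, X=2, W=1, V=4, Z=0) weight 1/648
  (U=0, Y=0, X=2, W=1, V=4, Z=1) weight 1/1296
  (U=0, Y=0, X=2, W=1, V=4, Z=2) weight 1/432
  (U=0, Y=0, X=2, W=2, V=2, Z=0) weight 1/648
  (U=0, Y=0, X=2, W=2, V=2, Z=1) weight 1/1296
  (U=0, Y=1, X=2, W=1, V=3, Z=0) weight 1/324
  … 135 more
Group by Y:
  weight(Y=0) = 8/27
  weight(Y=1) = 5/27
Total weight = 8/27 + 5/27 = 13/27
P(Y=0 | obs) = 8/27 / 13/27 = 8/13
P(Y=1 | obs) = 5/27 / 13/27 = 5/13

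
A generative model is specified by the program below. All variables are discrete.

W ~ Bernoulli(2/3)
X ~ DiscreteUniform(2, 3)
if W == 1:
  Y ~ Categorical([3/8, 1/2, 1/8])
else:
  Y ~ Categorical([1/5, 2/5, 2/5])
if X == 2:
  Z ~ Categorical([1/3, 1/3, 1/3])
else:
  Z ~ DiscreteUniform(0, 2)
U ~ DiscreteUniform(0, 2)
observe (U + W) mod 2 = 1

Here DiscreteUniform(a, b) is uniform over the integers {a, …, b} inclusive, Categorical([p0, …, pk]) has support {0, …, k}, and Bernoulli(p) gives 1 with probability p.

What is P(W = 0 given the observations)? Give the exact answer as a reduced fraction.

Enumerate traces; 54 have nonzero weight after conditioning:
  (W=0, X=2, Y=0, Z=0, U=1) weight 1/270
  (W=0, X=2, Y=0, Z=1, U=1) weight 1/270
  (W=0, X=2, Y=0, Z=2, U=1) weight 1/270
  (W=0, X=2, Y=1, Z=0, U=1) weight 1/135
  (W=0, X=2, Y=1, Z=1, U=1) weight 1/135
  (W=0, X=2, Y=1, Z=2, U=1) weight 1/135
  (W=0, X=2, Y=2, Z=0, U=1) weight 1/135
  (W=0, X=2, Y=2, Z=1, U=1) weight 1/135
  (W=1, X=2, Y=0, Z=0, U=0) weight 1/72
  … 45 more
Group by W:
  weight(W=0) = 1/9
  weight(W=1) = 4/9
Total weight = 1/9 + 4/9 = 5/9
P(W=0 | obs) = 1/9 / 5/9 = 1/5
P(W=1 | obs) = 4/9 / 5/9 = 4/5

P(W = 0 | obs) = 1/5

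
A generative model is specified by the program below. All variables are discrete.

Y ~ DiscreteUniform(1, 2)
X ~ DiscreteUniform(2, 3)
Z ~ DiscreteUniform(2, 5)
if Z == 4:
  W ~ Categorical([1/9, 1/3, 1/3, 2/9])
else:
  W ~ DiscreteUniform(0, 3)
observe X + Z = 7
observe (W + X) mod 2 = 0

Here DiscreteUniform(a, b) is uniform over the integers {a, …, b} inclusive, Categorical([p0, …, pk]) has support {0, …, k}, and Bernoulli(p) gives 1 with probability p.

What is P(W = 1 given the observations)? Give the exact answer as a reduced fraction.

Enumerate traces; 8 have nonzero weight after conditioning:
  (Y=1, X=2, Z=5, W=0) weight 1/64
  (Y=1, X=2, Z=5, W=2) weight 1/64
  (Y=1, X=3, Z=4, W=1) weight 1/48
  (Y=1, X=3, Z=4, W=3) weight 1/72
  (Y=2, X=2, Z=5, W=0) weight 1/64
  (Y=2, X=2, Z=5, W=2) weight 1/64
  (Y=2, X=3, Z=4, W=1) weight 1/48
  (Y=2, X=3, Z=4, W=3) weight 1/72
Group by W:
  weight(W=0) = 1/32
  weight(W=1) = 1/24
  weight(W=2) = 1/32
  weight(W=3) = 1/36
Total weight = 1/32 + 1/24 + 1/32 + 1/36 = 19/144
P(W=0 | obs) = 1/32 / 19/144 = 9/38
P(W=1 | obs) = 1/24 / 19/144 = 6/19
P(W=2 | obs) = 1/32 / 19/144 = 9/38
P(W=3 | obs) = 1/36 / 19/144 = 4/19

P(W = 1 | obs) = 6/19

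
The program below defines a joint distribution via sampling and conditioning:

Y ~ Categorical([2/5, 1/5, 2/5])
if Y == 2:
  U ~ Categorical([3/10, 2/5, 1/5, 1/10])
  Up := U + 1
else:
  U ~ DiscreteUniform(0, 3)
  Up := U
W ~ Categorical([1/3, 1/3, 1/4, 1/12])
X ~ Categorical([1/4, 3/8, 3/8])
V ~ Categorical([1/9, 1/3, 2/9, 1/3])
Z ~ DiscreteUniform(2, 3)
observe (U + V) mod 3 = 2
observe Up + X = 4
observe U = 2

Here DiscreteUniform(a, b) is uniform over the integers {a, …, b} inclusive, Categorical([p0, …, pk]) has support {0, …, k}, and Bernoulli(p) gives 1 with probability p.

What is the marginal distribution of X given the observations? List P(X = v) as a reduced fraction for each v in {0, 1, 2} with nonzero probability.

P(X=1) = 8/23, P(X=2) = 15/23

Enumerate traces; 48 have nonzero weight after conditioning:
  (Y=0, U=2, W=0, X=2, V=0, Z=2) weight 1/1440
  (Y=0, U=2, W=0, X=2, V=0, Z=3) weight 1/1440
  (Y=0, U=2, W=0, X=2, V=3, Z=2) weight 1/480
  (Y=0, U=2, W=0, X=2, V=3, Z=3) weight 1/480
  (Y=0, U=2, W=1, X=2, V=0, Z=2) weight 1/1440
  (Y=0, U=2, W=1, X=2, V=0, Z=3) weight 1/1440
  (Y=0, U=2, W=1, X=2, V=3, Z=2) weight 1/480
  (Y=0, U=2, W=1, X=2, V=3, Z=3) weight 1/480
  (Y=2, U=2, W=0, X=1, V=0, Z=2) weight 1/1800
  … 39 more
Group by X:
  weight(X=1) = 1/75
  weight(X=2) = 1/40
Total weight = 1/75 + 1/40 = 23/600
P(X=1 | obs) = 1/75 / 23/600 = 8/23
P(X=2 | obs) = 1/40 / 23/600 = 15/23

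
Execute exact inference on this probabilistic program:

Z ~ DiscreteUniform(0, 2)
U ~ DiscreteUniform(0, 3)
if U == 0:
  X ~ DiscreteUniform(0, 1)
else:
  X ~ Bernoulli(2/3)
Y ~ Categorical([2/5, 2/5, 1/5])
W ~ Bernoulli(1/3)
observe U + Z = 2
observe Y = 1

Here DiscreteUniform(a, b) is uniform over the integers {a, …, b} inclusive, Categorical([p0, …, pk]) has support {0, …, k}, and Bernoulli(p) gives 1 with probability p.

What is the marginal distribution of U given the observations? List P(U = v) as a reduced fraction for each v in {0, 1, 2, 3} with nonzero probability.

Enumerate traces; 12 have nonzero weight after conditioning:
  (Z=0, U=2, X=0, Y=1, W=0) weight 1/135
  (Z=0, U=2, X=0, Y=1, W=1) weight 1/270
  (Z=0, U=2, X=1, Y=1, W=0) weight 2/135
  (Z=0, U=2, X=1, Y=1, W=1) weight 1/135
  (Z=1, U=1, X=0, Y=1, W=0) weight 1/135
  (Z=1, U=1, X=0, Y=1, W=1) weight 1/270
  (Z=1, U=1, X=1, Y=1, W=0) weight 2/135
  (Z=1, U=1, X=1, Y=1, W=1) weight 1/135
  (Z=2, U=0, X=0, Y=1, W=0) weight 1/90
  … 3 more
Group by U:
  weight(U=0) = 1/30
  weight(U=1) = 1/30
  weight(U=2) = 1/30
Total weight = 1/30 + 1/30 + 1/30 = 1/10
P(U=0 | obs) = 1/30 / 1/10 = 1/3
P(U=1 | obs) = 1/30 / 1/10 = 1/3
P(U=2 | obs) = 1/30 / 1/10 = 1/3

P(U=0) = 1/3, P(U=1) = 1/3, P(U=2) = 1/3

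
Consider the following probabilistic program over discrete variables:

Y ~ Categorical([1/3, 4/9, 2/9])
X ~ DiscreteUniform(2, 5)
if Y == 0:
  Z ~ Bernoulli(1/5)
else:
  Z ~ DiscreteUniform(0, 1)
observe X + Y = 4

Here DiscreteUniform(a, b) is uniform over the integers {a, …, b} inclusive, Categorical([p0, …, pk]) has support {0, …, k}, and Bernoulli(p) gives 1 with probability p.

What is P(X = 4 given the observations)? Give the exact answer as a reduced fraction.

Enumerate traces; 6 have nonzero weight after conditioning:
  (Y=0, X=4, Z=0) weight 1/15
  (Y=0, X=4, Z=1) weight 1/60
  (Y=1, X=3, Z=0) weight 1/18
  (Y=1, X=3, Z=1) weight 1/18
  (Y=2, X=2, Z=0) weight 1/36
  (Y=2, X=2, Z=1) weight 1/36
Group by X:
  weight(X=2) = 1/18
  weight(X=3) = 1/9
  weight(X=4) = 1/12
Total weight = 1/18 + 1/9 + 1/12 = 1/4
P(X=2 | obs) = 1/18 / 1/4 = 2/9
P(X=3 | obs) = 1/9 / 1/4 = 4/9
P(X=4 | obs) = 1/12 / 1/4 = 1/3

P(X = 4 | obs) = 1/3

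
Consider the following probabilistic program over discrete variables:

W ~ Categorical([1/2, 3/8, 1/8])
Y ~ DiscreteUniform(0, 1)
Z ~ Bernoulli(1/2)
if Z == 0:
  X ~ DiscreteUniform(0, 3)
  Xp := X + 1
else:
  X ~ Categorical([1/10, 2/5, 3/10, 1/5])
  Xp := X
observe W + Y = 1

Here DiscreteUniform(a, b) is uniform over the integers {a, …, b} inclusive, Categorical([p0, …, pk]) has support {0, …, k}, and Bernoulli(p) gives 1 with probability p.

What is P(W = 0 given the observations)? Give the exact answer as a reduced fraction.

P(W = 0 | obs) = 4/7

Enumerate traces; 16 have nonzero weight after conditioning:
  (W=0, Y=1, Z=0, X=0) weight 1/32
  (W=0, Y=1, Z=0, X=1) weight 1/32
  (W=0, Y=1, Z=0, X=2) weight 1/32
  (W=0, Y=1, Z=0, X=3) weight 1/32
  (W=0, Y=1, Z=1, X=0) weight 1/80
  (W=0, Y=1, Z=1, X=1) weight 1/20
  (W=0, Y=1, Z=1, X=2) weight 3/80
  (W=0, Y=1, Z=1, X=3) weight 1/40
  (W=1, Y=0, Z=0, X=0) weight 3/128
  … 7 more
Group by W:
  weight(W=0) = 1/4
  weight(W=1) = 3/16
Total weight = 1/4 + 3/16 = 7/16
P(W=0 | obs) = 1/4 / 7/16 = 4/7
P(W=1 | obs) = 3/16 / 7/16 = 3/7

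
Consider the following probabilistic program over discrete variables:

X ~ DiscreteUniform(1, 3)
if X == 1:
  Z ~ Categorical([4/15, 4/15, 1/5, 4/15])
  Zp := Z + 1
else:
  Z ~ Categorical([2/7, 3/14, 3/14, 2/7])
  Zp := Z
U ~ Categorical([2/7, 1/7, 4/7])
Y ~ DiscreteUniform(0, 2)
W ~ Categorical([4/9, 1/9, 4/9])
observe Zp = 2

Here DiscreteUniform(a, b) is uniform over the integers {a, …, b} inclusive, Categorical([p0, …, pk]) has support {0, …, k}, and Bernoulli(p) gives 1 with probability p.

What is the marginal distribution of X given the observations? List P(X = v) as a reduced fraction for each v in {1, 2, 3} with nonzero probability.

Enumerate traces; 81 have nonzero weight after conditioning:
  (X=1, Z=1, U=0, Y=0, W=0) weight 32/8505
  (X=1, Z=1, U=0, Y=0, W=1) weight 8/8505
  (X=1, Z=1, U=0, Y=0, W=2) weight 32/8505
  (X=1, Z=1, U=0, Y=1, W=0) weight 32/8505
  (X=1, Z=1, U=0, Y=1, W=1) weight 8/8505
  (X=1, Z=1, U=0, Y=1, W=2) weight 32/8505
  (X=1, Z=1, U=0, Y=2, W=0) weight 32/8505
  (X=1, Z=1, U=0, Y=2, W=1) weight 8/8505
  (X=2, Z=2, U=0, Y=0, W=0) weight 4/1323
  (X=3, Z=2, U=0, Y=0, W=0) weight 4/1323
  … 71 more
Group by X:
  weight(X=1) = 4/45
  weight(X=2) = 1/14
  weight(X=3) = 1/14
Total weight = 4/45 + 1/14 + 1/14 = 73/315
P(X=1 | obs) = 4/45 / 73/315 = 28/73
P(X=2 | obs) = 1/14 / 73/315 = 45/146
P(X=3 | obs) = 1/14 / 73/315 = 45/146

P(X=1) = 28/73, P(X=2) = 45/146, P(X=3) = 45/146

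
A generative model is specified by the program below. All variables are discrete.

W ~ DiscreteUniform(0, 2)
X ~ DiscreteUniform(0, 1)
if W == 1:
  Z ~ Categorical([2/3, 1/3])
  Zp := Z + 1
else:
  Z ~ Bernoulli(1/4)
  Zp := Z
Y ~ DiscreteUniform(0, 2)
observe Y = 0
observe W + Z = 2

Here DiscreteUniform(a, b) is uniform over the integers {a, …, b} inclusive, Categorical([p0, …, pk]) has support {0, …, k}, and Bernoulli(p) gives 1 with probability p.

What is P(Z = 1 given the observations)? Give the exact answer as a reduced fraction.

P(Z = 1 | obs) = 4/13

Enumerate traces; 4 have nonzero weight after conditioning:
  (W=1, X=0, Z=1, Y=0) weight 1/54
  (W=1, X=1, Z=1, Y=0) weight 1/54
  (W=2, X=0, Z=0, Y=0) weight 1/24
  (W=2, X=1, Z=0, Y=0) weight 1/24
Group by Z:
  weight(Z=0) = 1/12
  weight(Z=1) = 1/27
Total weight = 1/12 + 1/27 = 13/108
P(Z=0 | obs) = 1/12 / 13/108 = 9/13
P(Z=1 | obs) = 1/27 / 13/108 = 4/13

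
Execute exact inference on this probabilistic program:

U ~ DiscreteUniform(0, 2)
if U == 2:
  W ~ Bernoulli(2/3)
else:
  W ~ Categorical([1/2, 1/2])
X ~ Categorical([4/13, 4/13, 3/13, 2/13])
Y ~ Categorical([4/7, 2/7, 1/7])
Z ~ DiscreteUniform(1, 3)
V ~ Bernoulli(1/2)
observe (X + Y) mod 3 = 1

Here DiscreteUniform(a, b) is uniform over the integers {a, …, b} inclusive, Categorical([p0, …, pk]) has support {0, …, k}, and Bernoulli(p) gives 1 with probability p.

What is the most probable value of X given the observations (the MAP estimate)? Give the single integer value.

Enumerate traces; 144 have nonzero weight after conditioning:
  (U=0, W=0, X=0, Y=1, Z=1, V=0) weight 2/819
  (U=0, W=0, X=0, Y=1, Z=1, V=1) weight 2/819
  (U=0, W=0, X=0, Y=1, Z=2, V=0) weight 2/819
  (U=0, W=0, X=0, Y=1, Z=2, V=1) weight 2/819
  (U=0, W=0, X=0, Y=1, Z=3, V=0) weight 2/819
  (U=0, W=0, X=0, Y=1, Z=3, V=1) weight 2/819
  (U=0, W=0, X=1, Y=0, Z=1, V=0) weight 4/819
  (U=0, W=0, X=1, Y=0, Z=1, V=1) weight 4/819
  (U=0, W=0, X=2, Y=2, Z=1, V=0) weight 1/1092
  (U=0, W=0, X=3, Y=1, Z=1, V=0) weight 1/819
  … 134 more
Group by X:
  weight(X=0) = 8/91
  weight(X=1) = 16/91
  weight(X=2) = 3/91
  weight(X=3) = 4/91
Total weight = 8/91 + 16/91 + 3/91 + 4/91 = 31/91
P(X=0 | obs) = 8/91 / 31/91 = 8/31
P(X=1 | obs) = 16/91 / 31/91 = 16/31
P(X=2 | obs) = 3/91 / 31/91 = 3/31
P(X=3 | obs) = 4/91 / 31/91 = 4/31
argmax = 1

argmax_v P(X = v | obs) = 1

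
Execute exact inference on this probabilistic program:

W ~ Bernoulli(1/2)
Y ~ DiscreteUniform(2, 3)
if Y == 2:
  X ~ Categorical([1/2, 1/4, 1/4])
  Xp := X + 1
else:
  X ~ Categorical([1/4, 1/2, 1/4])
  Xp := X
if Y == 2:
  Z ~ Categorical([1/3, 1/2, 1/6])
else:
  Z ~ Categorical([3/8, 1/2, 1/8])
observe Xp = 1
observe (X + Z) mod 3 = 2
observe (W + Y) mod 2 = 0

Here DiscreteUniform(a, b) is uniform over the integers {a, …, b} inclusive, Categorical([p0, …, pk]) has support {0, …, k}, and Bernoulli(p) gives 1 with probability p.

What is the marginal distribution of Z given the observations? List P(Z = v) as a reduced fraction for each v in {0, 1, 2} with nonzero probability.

P(Z=1) = 3/4, P(Z=2) = 1/4

Enumerate traces; 2 have nonzero weight after conditioning:
  (W=0, Y=2, X=0, Z=2) weight 1/48
  (W=1, Y=3, X=1, Z=1) weight 1/16
Group by Z:
  weight(Z=1) = 1/16
  weight(Z=2) = 1/48
Total weight = 1/16 + 1/48 = 1/12
P(Z=1 | obs) = 1/16 / 1/12 = 3/4
P(Z=2 | obs) = 1/48 / 1/12 = 1/4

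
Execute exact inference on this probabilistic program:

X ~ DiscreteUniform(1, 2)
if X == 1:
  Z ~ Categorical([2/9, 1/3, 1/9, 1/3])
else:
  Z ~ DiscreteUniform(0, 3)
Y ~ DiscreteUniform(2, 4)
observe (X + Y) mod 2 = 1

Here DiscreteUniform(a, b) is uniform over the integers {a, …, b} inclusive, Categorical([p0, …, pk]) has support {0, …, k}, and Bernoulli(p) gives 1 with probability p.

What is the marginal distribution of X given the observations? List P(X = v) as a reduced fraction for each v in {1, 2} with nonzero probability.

Enumerate traces; 12 have nonzero weight after conditioning:
  (X=1, Z=0, Y=2) weight 1/27
  (X=1, Z=0, Y=4) weight 1/27
  (X=1, Z=1, Y=2) weight 1/18
  (X=1, Z=1, Y=4) weight 1/18
  (X=1, Z=2, Y=2) weight 1/54
  (X=1, Z=2, Y=4) weight 1/54
  (X=1, Z=3, Y=2) weight 1/18
  (X=1, Z=3, Y=4) weight 1/18
  (X=2, Z=0, Y=3) weight 1/24
  … 3 more
Group by X:
  weight(X=1) = 1/3
  weight(X=2) = 1/6
Total weight = 1/3 + 1/6 = 1/2
P(X=1 | obs) = 1/3 / 1/2 = 2/3
P(X=2 | obs) = 1/6 / 1/2 = 1/3

P(X=1) = 2/3, P(X=2) = 1/3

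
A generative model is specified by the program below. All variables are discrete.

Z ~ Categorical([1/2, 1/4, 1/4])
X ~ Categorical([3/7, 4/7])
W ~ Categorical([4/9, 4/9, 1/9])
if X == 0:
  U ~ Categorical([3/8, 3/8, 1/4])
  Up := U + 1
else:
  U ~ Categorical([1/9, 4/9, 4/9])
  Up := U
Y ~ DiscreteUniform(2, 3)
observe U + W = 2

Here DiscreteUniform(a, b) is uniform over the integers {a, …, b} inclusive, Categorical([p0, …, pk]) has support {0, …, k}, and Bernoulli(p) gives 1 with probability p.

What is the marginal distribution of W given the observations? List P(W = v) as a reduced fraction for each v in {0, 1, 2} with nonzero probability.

Enumerate traces; 36 have nonzero weight after conditioning:
  (Z=0, X=0, W=0, U=2, Y=2) weight 1/84
  (Z=0, X=0, W=0, U=2, Y=3) weight 1/84
  (Z=0, X=0, W=1, U=1, Y=2) weight 1/56
  (Z=0, X=0, W=1, U=1, Y=3) weight 1/56
  (Z=0, X=0, W=2, U=0, Y=2) weight 1/224
  (Z=0, X=0, W=2, U=0, Y=3) weight 1/224
  (Z=0, X=1, W=0, U=2, Y=2) weight 16/567
  (Z=0, X=1, W=0, U=2, Y=3) weight 16/567
  … 28 more
Group by W:
  weight(W=0) = 13/81
  weight(W=1) = 209/1134
  weight(W=2) = 113/4536
Total weight = 13/81 + 209/1134 + 113/4536 = 559/1512
P(W=0 | obs) = 13/81 / 559/1512 = 56/129
P(W=1 | obs) = 209/1134 / 559/1512 = 836/1677
P(W=2 | obs) = 113/4536 / 559/1512 = 113/1677

P(W=0) = 56/129, P(W=1) = 836/1677, P(W=2) = 113/1677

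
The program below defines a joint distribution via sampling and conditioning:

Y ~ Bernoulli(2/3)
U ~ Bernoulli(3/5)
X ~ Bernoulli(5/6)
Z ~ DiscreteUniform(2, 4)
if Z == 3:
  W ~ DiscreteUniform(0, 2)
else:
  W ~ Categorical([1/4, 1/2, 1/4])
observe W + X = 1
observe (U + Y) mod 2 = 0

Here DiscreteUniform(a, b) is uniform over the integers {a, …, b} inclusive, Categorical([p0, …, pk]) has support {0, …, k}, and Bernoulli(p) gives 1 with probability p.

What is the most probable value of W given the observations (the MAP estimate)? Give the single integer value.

argmax_v P(W = v | obs) = 0

Enumerate traces; 12 have nonzero weight after conditioning:
  (Y=0, U=0, X=0, Z=2, W=1) weight 1/270
  (Y=0, U=0, X=0, Z=3, W=1) weight 1/405
  (Y=0, U=0, X=0, Z=4, W=1) weight 1/270
  (Y=0, U=0, X=1, Z=2, W=0) weight 1/108
  (Y=0, U=0, X=1, Z=3, W=0) weight 1/81
  (Y=0, U=0, X=1, Z=4, W=0) weight 1/108
  (Y=1, U=1, X=0, Z=2, W=1) weight 1/90
  (Y=1, U=1, X=0, Z=3, W=1) weight 1/135
  … 4 more
Group by W:
  weight(W=0) = 10/81
  weight(W=1) = 16/405
Total weight = 10/81 + 16/405 = 22/135
P(W=0 | obs) = 10/81 / 22/135 = 25/33
P(W=1 | obs) = 16/405 / 22/135 = 8/33
argmax = 0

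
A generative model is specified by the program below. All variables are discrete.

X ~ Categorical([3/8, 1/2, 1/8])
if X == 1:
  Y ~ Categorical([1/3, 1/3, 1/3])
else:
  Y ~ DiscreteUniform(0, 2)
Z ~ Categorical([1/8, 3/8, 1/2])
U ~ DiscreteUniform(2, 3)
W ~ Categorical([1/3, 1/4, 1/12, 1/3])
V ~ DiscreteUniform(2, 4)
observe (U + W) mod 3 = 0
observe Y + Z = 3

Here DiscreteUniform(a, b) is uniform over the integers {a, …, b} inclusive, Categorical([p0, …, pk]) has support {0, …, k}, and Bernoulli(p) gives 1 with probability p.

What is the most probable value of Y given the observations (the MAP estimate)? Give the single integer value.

argmax_v P(Y = v | obs) = 1

Enumerate traces; 54 have nonzero weight after conditioning:
  (X=0, Y=1, Z=2, U=2, W=1, V=2) weight 1/384
  (X=0, Y=1, Z=2, U=2, W=1, V=3) weight 1/384
  (X=0, Y=1, Z=2, U=2, W=1, V=4) weight 1/384
  (X=0, Y=1, Z=2, U=3, W=0, V=2) weight 1/288
  (X=0, Y=1, Z=2, U=3, W=0, V=3) weight 1/288
  (X=0, Y=1, Z=2, U=3, W=0, V=4) weight 1/288
  (X=0, Y=1, Z=2, U=3, W=3, V=2) weight 1/288
  (X=0, Y=1, Z=2, U=3, W=3, V=3) weight 1/288
  (X=0, Y=2, Z=1, U=2, W=1, V=2) weight 1/512
  … 45 more
Group by Y:
  weight(Y=1) = 11/144
  weight(Y=2) = 11/192
Total weight = 11/144 + 11/192 = 77/576
P(Y=1 | obs) = 11/144 / 77/576 = 4/7
P(Y=2 | obs) = 11/192 / 77/576 = 3/7
argmax = 1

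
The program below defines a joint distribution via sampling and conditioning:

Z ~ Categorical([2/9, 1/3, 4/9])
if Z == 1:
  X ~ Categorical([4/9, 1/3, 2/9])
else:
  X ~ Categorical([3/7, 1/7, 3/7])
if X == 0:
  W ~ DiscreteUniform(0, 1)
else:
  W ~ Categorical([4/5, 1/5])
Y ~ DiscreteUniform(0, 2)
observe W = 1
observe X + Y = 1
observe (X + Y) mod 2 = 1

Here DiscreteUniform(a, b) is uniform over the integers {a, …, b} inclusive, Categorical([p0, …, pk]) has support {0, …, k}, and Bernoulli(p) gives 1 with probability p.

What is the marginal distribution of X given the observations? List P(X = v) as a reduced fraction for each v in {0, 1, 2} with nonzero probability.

Enumerate traces; 6 have nonzero weight after conditioning:
  (Z=0, X=0, W=1, Y=1) weight 1/63
  (Z=0, X=1, W=1, Y=0) weight 2/945
  (Z=1, X=0, W=1, Y=1) weight 2/81
  (Z=1, X=1, W=1, Y=0) weight 1/135
  (Z=2, X=0, W=1, Y=1) weight 2/63
  (Z=2, X=1, W=1, Y=0) weight 4/945
Group by X:
  weight(X=0) = 41/567
  weight(X=1) = 13/945
Total weight = 41/567 + 13/945 = 244/2835
P(X=0 | obs) = 41/567 / 244/2835 = 205/244
P(X=1 | obs) = 13/945 / 244/2835 = 39/244

P(X=0) = 205/244, P(X=1) = 39/244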